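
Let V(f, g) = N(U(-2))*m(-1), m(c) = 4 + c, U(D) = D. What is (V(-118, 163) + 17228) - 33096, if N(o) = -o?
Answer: -15862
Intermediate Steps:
V(f, g) = 6 (V(f, g) = (-1*(-2))*(4 - 1) = 2*3 = 6)
(V(-118, 163) + 17228) - 33096 = (6 + 17228) - 33096 = 17234 - 33096 = -15862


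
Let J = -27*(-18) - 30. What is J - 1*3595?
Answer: -3139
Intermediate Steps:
J = 456 (J = 486 - 30 = 456)
J - 1*3595 = 456 - 1*3595 = 456 - 3595 = -3139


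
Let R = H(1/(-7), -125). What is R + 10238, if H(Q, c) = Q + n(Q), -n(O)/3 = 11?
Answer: 71434/7 ≈ 10205.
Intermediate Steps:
n(O) = -33 (n(O) = -3*11 = -33)
H(Q, c) = -33 + Q (H(Q, c) = Q - 33 = -33 + Q)
R = -232/7 (R = -33 + 1/(-7) = -33 - ⅐ = -232/7 ≈ -33.143)
R + 10238 = -232/7 + 10238 = 71434/7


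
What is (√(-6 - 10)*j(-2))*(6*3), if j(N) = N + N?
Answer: -288*I ≈ -288.0*I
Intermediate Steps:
j(N) = 2*N
(√(-6 - 10)*j(-2))*(6*3) = (√(-6 - 10)*(2*(-2)))*(6*3) = (√(-16)*(-4))*18 = ((4*I)*(-4))*18 = -16*I*18 = -288*I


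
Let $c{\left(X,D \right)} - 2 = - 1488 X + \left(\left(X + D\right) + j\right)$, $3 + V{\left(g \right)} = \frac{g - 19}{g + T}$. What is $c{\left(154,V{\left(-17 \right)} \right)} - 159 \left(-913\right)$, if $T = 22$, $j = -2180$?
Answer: $- \frac{430096}{5} \approx -86019.0$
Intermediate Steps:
$V{\left(g \right)} = -3 + \frac{-19 + g}{22 + g}$ ($V{\left(g \right)} = -3 + \frac{g - 19}{g + 22} = -3 + \frac{-19 + g}{22 + g}$)
$c{\left(X,D \right)} = -2178 + D - 1487 X$ ($c{\left(X,D \right)} = 2 - \left(2180 - D + 1487 X\right) = -2178 + D - 1487 X$)
$c{\left(154,V{\left(-17 \right)} \right)} - 159 \left(-913\right) = \left(-2178 + \frac{-85 - -34}{22 - 17} - 228998\right) - 159 \left(-913\right) = \left(-2178 + \frac{-85 + 34}{5} - 228998\right) - -145167 = \left(-2178 + \frac{1}{5} \left(-51\right) - 228998\right) + 145167 = \left(-2178 - \frac{51}{5} - 228998\right) + 145167 = - \frac{1155931}{5} + 145167 = - \frac{430096}{5}$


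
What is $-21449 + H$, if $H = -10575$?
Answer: $-32024$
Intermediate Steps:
$-21449 + H = -21449 - 10575 = -32024$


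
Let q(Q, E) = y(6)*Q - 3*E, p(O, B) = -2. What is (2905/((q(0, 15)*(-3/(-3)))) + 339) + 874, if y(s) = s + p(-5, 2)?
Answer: 10336/9 ≈ 1148.4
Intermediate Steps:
y(s) = -2 + s (y(s) = s - 2 = -2 + s)
q(Q, E) = -3*E + 4*Q (q(Q, E) = (-2 + 6)*Q - 3*E = 4*Q - 3*E = -3*E + 4*Q)
(2905/((q(0, 15)*(-3/(-3)))) + 339) + 874 = (2905/(((-3*15 + 4*0)*(-3/(-3)))) + 339) + 874 = (2905/(((-45 + 0)*(-3*(-⅓)))) + 339) + 874 = (2905/((-45*1)) + 339) + 874 = (2905/(-45) + 339) + 874 = (2905*(-1/45) + 339) + 874 = (-581/9 + 339) + 874 = 2470/9 + 874 = 10336/9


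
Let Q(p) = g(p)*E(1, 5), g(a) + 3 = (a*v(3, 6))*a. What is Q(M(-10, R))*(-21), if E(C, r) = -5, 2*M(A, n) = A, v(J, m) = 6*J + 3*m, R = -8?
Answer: 94185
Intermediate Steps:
v(J, m) = 3*m + 6*J
M(A, n) = A/2
g(a) = -3 + 36*a² (g(a) = -3 + (a*(3*6 + 6*3))*a = -3 + (a*(18 + 18))*a = -3 + (a*36)*a = -3 + (36*a)*a = -3 + 36*a²)
Q(p) = 15 - 180*p² (Q(p) = (-3 + 36*p²)*(-5) = 15 - 180*p²)
Q(M(-10, R))*(-21) = (15 - 180*((½)*(-10))²)*(-21) = (15 - 180*(-5)²)*(-21) = (15 - 180*25)*(-21) = (15 - 4500)*(-21) = -4485*(-21) = 94185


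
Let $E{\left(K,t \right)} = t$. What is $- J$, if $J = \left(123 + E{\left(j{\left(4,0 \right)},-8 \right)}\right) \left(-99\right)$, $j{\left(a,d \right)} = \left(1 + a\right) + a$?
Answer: $11385$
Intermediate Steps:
$j{\left(a,d \right)} = 1 + 2 a$
$J = -11385$ ($J = \left(123 - 8\right) \left(-99\right) = 115 \left(-99\right) = -11385$)
$- J = \left(-1\right) \left(-11385\right) = 11385$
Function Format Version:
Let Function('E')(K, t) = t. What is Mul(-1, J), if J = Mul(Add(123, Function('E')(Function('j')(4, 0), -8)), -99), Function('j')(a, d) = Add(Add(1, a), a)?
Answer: 11385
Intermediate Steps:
Function('j')(a, d) = Add(1, Mul(2, a))
J = -11385 (J = Mul(Add(123, -8), -99) = Mul(115, -99) = -11385)
Mul(-1, J) = Mul(-1, -11385) = 11385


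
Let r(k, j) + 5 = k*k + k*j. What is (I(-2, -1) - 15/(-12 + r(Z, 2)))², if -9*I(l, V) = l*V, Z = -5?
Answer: 17161/324 ≈ 52.966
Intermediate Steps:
I(l, V) = -V*l/9 (I(l, V) = -l*V/9 = -V*l/9)
r(k, j) = -5 + k² + j*k (r(k, j) = -5 + (k*k + k*j) = -5 + (k² + j*k) = -5 + k² + j*k)
(I(-2, -1) - 15/(-12 + r(Z, 2)))² = (-⅑*(-1)*(-2) - 15/(-12 + (-5 + (-5)² + 2*(-5))))² = (-2/9 - 15/(-12 + (-5 + 25 - 10)))² = (-2/9 - 15/(-12 + 10))² = (-2/9 - 15/(-2))² = (-2/9 - 15*(-½))² = (-2/9 + 15/2)² = (131/18)² = 17161/324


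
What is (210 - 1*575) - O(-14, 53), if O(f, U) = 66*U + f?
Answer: -3849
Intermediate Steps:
O(f, U) = f + 66*U
(210 - 1*575) - O(-14, 53) = (210 - 1*575) - (-14 + 66*53) = (210 - 575) - (-14 + 3498) = -365 - 1*3484 = -365 - 3484 = -3849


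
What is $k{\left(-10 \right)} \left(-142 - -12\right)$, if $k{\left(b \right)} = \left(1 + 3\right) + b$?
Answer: $780$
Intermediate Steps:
$k{\left(b \right)} = 4 + b$
$k{\left(-10 \right)} \left(-142 - -12\right) = \left(4 - 10\right) \left(-142 - -12\right) = - 6 \left(-142 + \left(-54 + 66\right)\right) = - 6 \left(-142 + 12\right) = \left(-6\right) \left(-130\right) = 780$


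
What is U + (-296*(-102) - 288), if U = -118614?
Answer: -88710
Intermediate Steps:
U + (-296*(-102) - 288) = -118614 + (-296*(-102) - 288) = -118614 + (30192 - 288) = -118614 + 29904 = -88710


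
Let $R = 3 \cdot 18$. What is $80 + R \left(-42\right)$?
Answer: $-2188$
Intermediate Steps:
$R = 54$
$80 + R \left(-42\right) = 80 + 54 \left(-42\right) = 80 - 2268 = -2188$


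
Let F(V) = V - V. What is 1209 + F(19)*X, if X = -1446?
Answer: 1209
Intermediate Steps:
F(V) = 0
1209 + F(19)*X = 1209 + 0*(-1446) = 1209 + 0 = 1209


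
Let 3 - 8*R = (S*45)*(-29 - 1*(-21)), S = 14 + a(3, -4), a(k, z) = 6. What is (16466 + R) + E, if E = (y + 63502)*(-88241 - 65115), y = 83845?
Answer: -180772233325/8 ≈ -2.2597e+10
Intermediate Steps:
S = 20 (S = 14 + 6 = 20)
E = -22596546532 (E = (83845 + 63502)*(-88241 - 65115) = 147347*(-153356) = -22596546532)
R = 7203/8 (R = 3/8 - 20*45*(-29 - 1*(-21))/8 = 3/8 - 225*(-29 + 21)/2 = 3/8 - 225*(-8)/2 = 3/8 - ⅛*(-7200) = 3/8 + 900 = 7203/8 ≈ 900.38)
(16466 + R) + E = (16466 + 7203/8) - 22596546532 = 138931/8 - 22596546532 = -180772233325/8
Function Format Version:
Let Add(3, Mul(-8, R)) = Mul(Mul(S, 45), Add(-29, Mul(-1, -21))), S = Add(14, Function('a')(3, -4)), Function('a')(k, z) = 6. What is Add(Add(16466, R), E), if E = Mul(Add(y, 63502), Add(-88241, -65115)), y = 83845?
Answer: Rational(-180772233325, 8) ≈ -2.2597e+10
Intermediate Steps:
S = 20 (S = Add(14, 6) = 20)
E = -22596546532 (E = Mul(Add(83845, 63502), Add(-88241, -65115)) = Mul(147347, -153356) = -22596546532)
R = Rational(7203, 8) (R = Add(Rational(3, 8), Mul(Rational(-1, 8), Mul(Mul(20, 45), Add(-29, Mul(-1, -21))))) = Add(Rational(3, 8), Mul(Rational(-1, 8), Mul(900, Add(-29, 21)))) = Add(Rational(3, 8), Mul(Rational(-1, 8), Mul(900, -8))) = Add(Rational(3, 8), Mul(Rational(-1, 8), -7200)) = Add(Rational(3, 8), 900) = Rational(7203, 8) ≈ 900.38)
Add(Add(16466, R), E) = Add(Add(16466, Rational(7203, 8)), -22596546532) = Add(Rational(138931, 8), -22596546532) = Rational(-180772233325, 8)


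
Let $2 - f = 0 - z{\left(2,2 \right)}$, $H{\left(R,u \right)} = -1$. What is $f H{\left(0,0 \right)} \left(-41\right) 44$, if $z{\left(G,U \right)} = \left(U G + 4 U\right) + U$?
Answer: $28864$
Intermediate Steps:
$z{\left(G,U \right)} = 5 U + G U$ ($z{\left(G,U \right)} = \left(G U + 4 U\right) + U = \left(4 U + G U\right) + U = 5 U + G U$)
$f = 16$ ($f = 2 - \left(0 - 2 \left(5 + 2\right)\right) = 2 - \left(0 - 2 \cdot 7\right) = 2 - \left(0 - 14\right) = 2 - -14 = 2 + 14 = 16$)
$f H{\left(0,0 \right)} \left(-41\right) 44 = 16 \left(-1\right) \left(-41\right) 44 = \left(-16\right) \left(-41\right) 44 = 656 \cdot 44 = 28864$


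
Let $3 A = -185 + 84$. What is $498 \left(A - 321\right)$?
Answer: $-176624$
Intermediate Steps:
$A = - \frac{101}{3}$ ($A = \frac{-185 + 84}{3} = \frac{1}{3} \left(-101\right) = - \frac{101}{3} \approx -33.667$)
$498 \left(A - 321\right) = 498 \left(- \frac{101}{3} - 321\right) = 498 \left(- \frac{1064}{3}\right) = -176624$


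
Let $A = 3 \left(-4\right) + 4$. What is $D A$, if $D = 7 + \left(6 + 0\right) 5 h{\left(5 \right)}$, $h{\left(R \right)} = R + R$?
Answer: $-2456$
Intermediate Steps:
$h{\left(R \right)} = 2 R$
$A = -8$ ($A = -12 + 4 = -8$)
$D = 307$ ($D = 7 + \left(6 + 0\right) 5 \cdot 2 \cdot 5 = 7 + 6 \cdot 5 \cdot 10 = 7 + 30 \cdot 10 = 7 + 300 = 307$)
$D A = 307 \left(-8\right) = -2456$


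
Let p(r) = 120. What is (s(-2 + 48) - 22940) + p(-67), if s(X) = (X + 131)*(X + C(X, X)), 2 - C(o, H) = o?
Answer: -22466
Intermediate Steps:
C(o, H) = 2 - o
s(X) = 262 + 2*X (s(X) = (X + 131)*(X + (2 - X)) = (131 + X)*2 = 262 + 2*X)
(s(-2 + 48) - 22940) + p(-67) = ((262 + 2*(-2 + 48)) - 22940) + 120 = ((262 + 2*46) - 22940) + 120 = ((262 + 92) - 22940) + 120 = (354 - 22940) + 120 = -22586 + 120 = -22466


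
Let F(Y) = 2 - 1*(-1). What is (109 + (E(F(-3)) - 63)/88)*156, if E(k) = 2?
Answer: 371709/22 ≈ 16896.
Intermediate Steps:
F(Y) = 3 (F(Y) = 2 + 1 = 3)
(109 + (E(F(-3)) - 63)/88)*156 = (109 + (2 - 63)/88)*156 = (109 - 61*1/88)*156 = (109 - 61/88)*156 = (9531/88)*156 = 371709/22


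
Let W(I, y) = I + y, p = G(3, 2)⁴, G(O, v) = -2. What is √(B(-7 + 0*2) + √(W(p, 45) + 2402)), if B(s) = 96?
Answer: √(96 + √2463) ≈ 12.068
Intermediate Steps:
p = 16 (p = (-2)⁴ = 16)
√(B(-7 + 0*2) + √(W(p, 45) + 2402)) = √(96 + √((16 + 45) + 2402)) = √(96 + √(61 + 2402)) = √(96 + √2463)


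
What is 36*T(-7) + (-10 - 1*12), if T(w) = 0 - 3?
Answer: -130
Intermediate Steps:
T(w) = -3
36*T(-7) + (-10 - 1*12) = 36*(-3) + (-10 - 1*12) = -108 + (-10 - 12) = -108 - 22 = -130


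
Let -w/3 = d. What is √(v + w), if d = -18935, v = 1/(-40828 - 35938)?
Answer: √334752930357814/76766 ≈ 238.34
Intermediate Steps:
v = -1/76766 (v = 1/(-76766) = -1/76766 ≈ -1.3027e-5)
w = 56805 (w = -3*(-18935) = 56805)
√(v + w) = √(-1/76766 + 56805) = √(4360692629/76766) = √334752930357814/76766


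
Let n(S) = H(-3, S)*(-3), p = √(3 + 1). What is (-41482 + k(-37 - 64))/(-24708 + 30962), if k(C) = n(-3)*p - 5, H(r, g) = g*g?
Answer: -41541/6254 ≈ -6.6423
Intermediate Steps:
p = 2 (p = √4 = 2)
H(r, g) = g²
n(S) = -3*S² (n(S) = S²*(-3) = -3*S²)
k(C) = -59 (k(C) = -3*(-3)²*2 - 5 = -3*9*2 - 5 = -27*2 - 5 = -54 - 5 = -59)
(-41482 + k(-37 - 64))/(-24708 + 30962) = (-41482 - 59)/(-24708 + 30962) = -41541/6254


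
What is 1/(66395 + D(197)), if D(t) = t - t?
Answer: 1/66395 ≈ 1.5061e-5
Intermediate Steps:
D(t) = 0
1/(66395 + D(197)) = 1/(66395 + 0) = 1/66395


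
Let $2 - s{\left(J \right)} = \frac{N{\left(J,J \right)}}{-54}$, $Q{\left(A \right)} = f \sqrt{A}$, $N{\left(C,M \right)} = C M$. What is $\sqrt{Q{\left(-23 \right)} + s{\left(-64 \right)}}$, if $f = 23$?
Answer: $\frac{\sqrt{6306 + 1863 i \sqrt{23}}}{9} \approx 10.317 + 5.346 i$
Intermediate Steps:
$Q{\left(A \right)} = 23 \sqrt{A}$
$s{\left(J \right)} = 2 + \frac{J^{2}}{54}$ ($s{\left(J \right)} = 2 - \frac{J J}{-54} = 2 - J^{2} \left(- \frac{1}{54}\right) = 2 - - \frac{J^{2}}{54} = 2 + \frac{J^{2}}{54}$)
$\sqrt{Q{\left(-23 \right)} + s{\left(-64 \right)}} = \sqrt{23 \sqrt{-23} + \left(2 + \frac{\left(-64\right)^{2}}{54}\right)} = \sqrt{23 i \sqrt{23} + \left(2 + \frac{1}{54} \cdot 4096\right)} = \sqrt{23 i \sqrt{23} + \left(2 + \frac{2048}{27}\right)} = \sqrt{23 i \sqrt{23} + \frac{2102}{27}} = \sqrt{\frac{2102}{27} + 23 i \sqrt{23}}$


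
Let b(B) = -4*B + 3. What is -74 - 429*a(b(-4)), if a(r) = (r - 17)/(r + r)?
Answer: -1835/19 ≈ -96.579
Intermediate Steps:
b(B) = 3 - 4*B
a(r) = (-17 + r)/(2*r) (a(r) = (-17 + r)/((2*r)) = (-17 + r)*(1/(2*r)) = (-17 + r)/(2*r))
-74 - 429*a(b(-4)) = -74 - 429*(-17 + (3 - 4*(-4)))/(2*(3 - 4*(-4))) = -74 - 429*(-17 + (3 + 16))/(2*(3 + 16)) = -74 - 429*(-17 + 19)/(2*19) = -74 - 429*2/(2*19) = -74 - 429*1/19 = -74 - 429/19 = -1835/19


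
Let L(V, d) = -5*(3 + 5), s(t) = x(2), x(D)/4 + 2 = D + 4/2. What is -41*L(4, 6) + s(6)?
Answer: 1648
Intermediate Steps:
x(D) = 4*D (x(D) = -8 + 4*(D + 4/2) = -8 + 4*(D + 4*(1/2)) = -8 + 4*(D + 2) = -8 + 4*(2 + D) = -8 + (8 + 4*D) = 4*D)
s(t) = 8 (s(t) = 4*2 = 8)
L(V, d) = -40 (L(V, d) = -5*8 = -40)
-41*L(4, 6) + s(6) = -41*(-40) + 8 = 1640 + 8 = 1648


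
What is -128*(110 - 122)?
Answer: 1536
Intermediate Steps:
-128*(110 - 122) = -128*(-12) = 1536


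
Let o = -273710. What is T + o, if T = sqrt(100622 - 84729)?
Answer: -273710 + sqrt(15893) ≈ -2.7358e+5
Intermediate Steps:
T = sqrt(15893) ≈ 126.07
T + o = sqrt(15893) - 273710 = -273710 + sqrt(15893)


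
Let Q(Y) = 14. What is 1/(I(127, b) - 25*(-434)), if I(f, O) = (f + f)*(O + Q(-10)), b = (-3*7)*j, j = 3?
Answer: -1/1596 ≈ -0.00062657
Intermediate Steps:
b = -63 (b = -3*7*3 = -21*3 = -63)
I(f, O) = 2*f*(14 + O) (I(f, O) = (f + f)*(O + 14) = (2*f)*(14 + O) = 2*f*(14 + O))
1/(I(127, b) - 25*(-434)) = 1/(2*127*(14 - 63) - 25*(-434)) = 1/(2*127*(-49) + 10850) = 1/(-12446 + 10850) = 1/(-1596) = -1/1596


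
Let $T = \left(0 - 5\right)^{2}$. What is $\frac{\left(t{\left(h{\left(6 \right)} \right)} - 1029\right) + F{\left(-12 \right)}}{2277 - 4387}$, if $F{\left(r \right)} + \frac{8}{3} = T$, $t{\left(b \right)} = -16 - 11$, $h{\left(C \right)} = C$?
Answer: $\frac{3101}{6330} \approx 0.48989$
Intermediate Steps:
$t{\left(b \right)} = -27$ ($t{\left(b \right)} = -16 - 11 = -27$)
$T = 25$ ($T = \left(-5\right)^{2} = 25$)
$F{\left(r \right)} = \frac{67}{3}$ ($F{\left(r \right)} = - \frac{8}{3} + 25 = \frac{67}{3}$)
$\frac{\left(t{\left(h{\left(6 \right)} \right)} - 1029\right) + F{\left(-12 \right)}}{2277 - 4387} = \frac{\left(-27 - 1029\right) + \frac{67}{3}}{2277 - 4387} = \frac{\left(-27 - 1029\right) + \frac{67}{3}}{-2110} = \left(-1056 + \frac{67}{3}\right) \left(- \frac{1}{2110}\right) = \left(- \frac{3101}{3}\right) \left(- \frac{1}{2110}\right) = \frac{3101}{6330}$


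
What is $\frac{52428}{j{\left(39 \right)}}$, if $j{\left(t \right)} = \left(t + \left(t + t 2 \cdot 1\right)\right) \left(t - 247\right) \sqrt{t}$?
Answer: $- \frac{4369 \sqrt{39}}{105456} \approx -0.25873$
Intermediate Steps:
$j{\left(t \right)} = 4 t^{\frac{3}{2}} \left(-247 + t\right)$ ($j{\left(t \right)} = \left(t + \left(t + t 2\right)\right) \left(-247 + t\right) \sqrt{t} = \left(t + \left(t + 2 t\right)\right) \left(-247 + t\right) \sqrt{t} = \left(t + 3 t\right) \left(-247 + t\right) \sqrt{t} = 4 t \left(-247 + t\right) \sqrt{t} = 4 t^{\frac{3}{2}} \left(-247 + t\right)$)
$\frac{52428}{j{\left(39 \right)}} = \frac{52428}{4 \cdot 39^{\frac{3}{2}} \left(-247 + 39\right)} = \frac{52428}{4 \cdot 39 \sqrt{39} \left(-208\right)} = \frac{52428}{\left(-32448\right) \sqrt{39}} = 52428 \left(- \frac{\sqrt{39}}{1265472}\right) = - \frac{4369 \sqrt{39}}{105456}$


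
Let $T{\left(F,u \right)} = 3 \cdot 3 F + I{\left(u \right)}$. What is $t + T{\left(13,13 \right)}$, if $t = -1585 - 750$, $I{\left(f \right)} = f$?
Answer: $-2205$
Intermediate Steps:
$T{\left(F,u \right)} = u + 9 F$ ($T{\left(F,u \right)} = 3 \cdot 3 F + u = 9 F + u = u + 9 F$)
$t = -2335$ ($t = -1585 - 750 = -2335$)
$t + T{\left(13,13 \right)} = -2335 + \left(13 + 9 \cdot 13\right) = -2335 + \left(13 + 117\right) = -2335 + 130 = -2205$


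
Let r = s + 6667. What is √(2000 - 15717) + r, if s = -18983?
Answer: -12316 + I*√13717 ≈ -12316.0 + 117.12*I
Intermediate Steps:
r = -12316 (r = -18983 + 6667 = -12316)
√(2000 - 15717) + r = √(2000 - 15717) - 12316 = √(-13717) - 12316 = I*√13717 - 12316 = -12316 + I*√13717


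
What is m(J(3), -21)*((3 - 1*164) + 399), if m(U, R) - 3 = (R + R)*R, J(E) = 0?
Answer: 210630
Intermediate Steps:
m(U, R) = 3 + 2*R² (m(U, R) = 3 + (R + R)*R = 3 + (2*R)*R = 3 + 2*R²)
m(J(3), -21)*((3 - 1*164) + 399) = (3 + 2*(-21)²)*((3 - 1*164) + 399) = (3 + 2*441)*((3 - 164) + 399) = (3 + 882)*(-161 + 399) = 885*238 = 210630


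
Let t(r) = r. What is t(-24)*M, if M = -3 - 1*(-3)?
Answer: 0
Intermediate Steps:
M = 0 (M = -3 + 3 = 0)
t(-24)*M = -24*0 = 0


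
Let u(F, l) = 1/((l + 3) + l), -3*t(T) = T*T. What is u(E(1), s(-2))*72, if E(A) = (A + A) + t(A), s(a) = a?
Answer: -72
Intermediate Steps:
t(T) = -T²/3 (t(T) = -T*T/3 = -T²/3)
E(A) = 2*A - A²/3 (E(A) = (A + A) - A²/3 = 2*A - A²/3)
u(F, l) = 1/(3 + 2*l) (u(F, l) = 1/((3 + l) + l) = 1/(3 + 2*l))
u(E(1), s(-2))*72 = 72/(3 + 2*(-2)) = 72/(3 - 4) = 72/(-1) = -1*72 = -72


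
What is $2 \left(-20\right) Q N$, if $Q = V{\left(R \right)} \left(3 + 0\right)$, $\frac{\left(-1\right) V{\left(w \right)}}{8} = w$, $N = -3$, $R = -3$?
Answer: $8640$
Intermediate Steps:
$V{\left(w \right)} = - 8 w$
$Q = 72$ ($Q = \left(-8\right) \left(-3\right) \left(3 + 0\right) = 24 \cdot 3 = 72$)
$2 \left(-20\right) Q N = 2 \left(-20\right) 72 \left(-3\right) = \left(-40\right) \left(-216\right) = 8640$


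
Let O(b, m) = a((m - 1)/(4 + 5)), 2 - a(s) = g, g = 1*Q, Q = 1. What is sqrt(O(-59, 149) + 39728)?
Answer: sqrt(39729) ≈ 199.32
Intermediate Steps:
g = 1 (g = 1*1 = 1)
a(s) = 1 (a(s) = 2 - 1*1 = 2 - 1 = 1)
O(b, m) = 1
sqrt(O(-59, 149) + 39728) = sqrt(1 + 39728) = sqrt(39729)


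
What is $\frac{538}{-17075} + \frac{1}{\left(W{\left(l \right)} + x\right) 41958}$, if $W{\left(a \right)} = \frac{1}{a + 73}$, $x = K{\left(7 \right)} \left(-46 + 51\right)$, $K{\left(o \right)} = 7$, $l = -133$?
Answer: $- \frac{7896758416}{250632092025} \approx -0.031507$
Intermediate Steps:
$x = 35$ ($x = 7 \left(-46 + 51\right) = 7 \cdot 5 = 35$)
$W{\left(a \right)} = \frac{1}{73 + a}$
$\frac{538}{-17075} + \frac{1}{\left(W{\left(l \right)} + x\right) 41958} = \frac{538}{-17075} + \frac{1}{\left(\frac{1}{73 - 133} + 35\right) 41958} = 538 \left(- \frac{1}{17075}\right) + \frac{1}{\frac{1}{-60} + 35} \cdot \frac{1}{41958} = - \frac{538}{17075} + \frac{1}{- \frac{1}{60} + 35} \cdot \frac{1}{41958} = - \frac{538}{17075} + \frac{1}{\frac{2099}{60}} \cdot \frac{1}{41958} = - \frac{538}{17075} + \frac{60}{2099} \cdot \frac{1}{41958} = - \frac{538}{17075} + \frac{10}{14678307} = - \frac{7896758416}{250632092025}$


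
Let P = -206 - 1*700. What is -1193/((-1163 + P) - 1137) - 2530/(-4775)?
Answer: 2761551/3061730 ≈ 0.90196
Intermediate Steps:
P = -906 (P = -206 - 700 = -906)
-1193/((-1163 + P) - 1137) - 2530/(-4775) = -1193/((-1163 - 906) - 1137) - 2530/(-4775) = -1193/(-2069 - 1137) - 2530*(-1/4775) = -1193/(-3206) + 506/955 = -1193*(-1/3206) + 506/955 = 1193/3206 + 506/955 = 2761551/3061730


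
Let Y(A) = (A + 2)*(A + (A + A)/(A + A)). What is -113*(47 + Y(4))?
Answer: -8701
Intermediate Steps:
Y(A) = (1 + A)*(2 + A) (Y(A) = (2 + A)*(A + (2*A)/((2*A))) = (2 + A)*(A + (2*A)*(1/(2*A))) = (2 + A)*(A + 1) = (2 + A)*(1 + A) = (1 + A)*(2 + A))
-113*(47 + Y(4)) = -113*(47 + (2 + 4**2 + 3*4)) = -113*(47 + (2 + 16 + 12)) = -113*(47 + 30) = -113*77 = -8701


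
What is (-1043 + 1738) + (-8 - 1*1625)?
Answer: -938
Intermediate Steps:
(-1043 + 1738) + (-8 - 1*1625) = 695 + (-8 - 1625) = 695 - 1633 = -938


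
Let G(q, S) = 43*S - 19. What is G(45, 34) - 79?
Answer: 1364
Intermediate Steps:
G(q, S) = -19 + 43*S
G(45, 34) - 79 = (-19 + 43*34) - 79 = (-19 + 1462) - 79 = 1443 - 79 = 1364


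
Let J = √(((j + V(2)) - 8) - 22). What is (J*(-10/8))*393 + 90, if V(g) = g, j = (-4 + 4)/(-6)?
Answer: 90 - 1965*I*√7/2 ≈ 90.0 - 2599.4*I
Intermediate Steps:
j = 0 (j = 0*(-⅙) = 0)
J = 2*I*√7 (J = √(((0 + 2) - 8) - 22) = √((2 - 8) - 22) = √(-6 - 22) = √(-28) = 2*I*√7 ≈ 5.2915*I)
(J*(-10/8))*393 + 90 = ((2*I*√7)*(-10/8))*393 + 90 = ((2*I*√7)*(-10*⅛))*393 + 90 = ((2*I*√7)*(-5/4))*393 + 90 = -5*I*√7/2*393 + 90 = -1965*I*√7/2 + 90 = 90 - 1965*I*√7/2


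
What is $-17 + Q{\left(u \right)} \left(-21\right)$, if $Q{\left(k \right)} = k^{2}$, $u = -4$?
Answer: $-353$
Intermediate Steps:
$-17 + Q{\left(u \right)} \left(-21\right) = -17 + \left(-4\right)^{2} \left(-21\right) = -17 + 16 \left(-21\right) = -17 - 336 = -353$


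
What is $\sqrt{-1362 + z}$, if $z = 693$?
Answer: $i \sqrt{669} \approx 25.865 i$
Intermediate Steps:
$\sqrt{-1362 + z} = \sqrt{-1362 + 693} = \sqrt{-669} = i \sqrt{669}$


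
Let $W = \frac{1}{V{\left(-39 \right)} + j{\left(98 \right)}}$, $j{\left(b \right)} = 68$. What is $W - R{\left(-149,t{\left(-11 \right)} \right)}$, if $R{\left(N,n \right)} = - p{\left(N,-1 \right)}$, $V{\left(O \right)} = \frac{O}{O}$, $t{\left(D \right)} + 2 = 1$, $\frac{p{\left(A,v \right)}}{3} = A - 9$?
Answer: $- \frac{32705}{69} \approx -473.99$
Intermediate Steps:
$p{\left(A,v \right)} = -27 + 3 A$ ($p{\left(A,v \right)} = 3 \left(A - 9\right) = 3 \left(-9 + A\right) = -27 + 3 A$)
$t{\left(D \right)} = -1$ ($t{\left(D \right)} = -2 + 1 = -1$)
$V{\left(O \right)} = 1$
$R{\left(N,n \right)} = 27 - 3 N$ ($R{\left(N,n \right)} = - (-27 + 3 N) = 27 - 3 N$)
$W = \frac{1}{69}$ ($W = \frac{1}{1 + 68} = \frac{1}{69} \approx 0.014493$)
$W - R{\left(-149,t{\left(-11 \right)} \right)} = \frac{1}{69} - \left(27 - -447\right) = \frac{1}{69} - \left(27 + 447\right) = \frac{1}{69} - 474 = - \frac{32705}{69}$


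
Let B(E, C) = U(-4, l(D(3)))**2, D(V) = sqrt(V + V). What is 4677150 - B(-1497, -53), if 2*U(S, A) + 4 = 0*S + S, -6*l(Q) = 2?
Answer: 4677134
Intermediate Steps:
D(V) = sqrt(2)*sqrt(V) (D(V) = sqrt(2*V) = sqrt(2)*sqrt(V))
l(Q) = -1/3 (l(Q) = -1/6*2 = -1/3)
U(S, A) = -2 + S/2 (U(S, A) = -2 + (0*S + S)/2 = -2 + (0 + S)/2 = -2 + S/2)
B(E, C) = 16 (B(E, C) = (-2 + (1/2)*(-4))**2 = (-2 - 2)**2 = (-4)**2 = 16)
4677150 - B(-1497, -53) = 4677150 - 1*16 = 4677150 - 16 = 4677134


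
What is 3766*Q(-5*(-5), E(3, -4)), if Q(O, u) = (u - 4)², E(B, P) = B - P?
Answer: 33894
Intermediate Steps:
Q(O, u) = (-4 + u)²
3766*Q(-5*(-5), E(3, -4)) = 3766*(-4 + (3 - 1*(-4)))² = 3766*(-4 + (3 + 4))² = 3766*(-4 + 7)² = 3766*3² = 3766*9 = 33894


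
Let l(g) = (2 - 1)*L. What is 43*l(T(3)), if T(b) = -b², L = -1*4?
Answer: -172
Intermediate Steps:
L = -4
l(g) = -4 (l(g) = (2 - 1)*(-4) = 1*(-4) = -4)
43*l(T(3)) = 43*(-4) = -172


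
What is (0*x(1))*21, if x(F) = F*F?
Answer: 0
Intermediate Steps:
x(F) = F²
(0*x(1))*21 = (0*1²)*21 = (0*1)*21 = 0*21 = 0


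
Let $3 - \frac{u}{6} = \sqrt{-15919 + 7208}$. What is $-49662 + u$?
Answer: $-49644 - 6 i \sqrt{8711} \approx -49644.0 - 560.0 i$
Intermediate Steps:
$u = 18 - 6 i \sqrt{8711}$ ($u = 18 - 6 \sqrt{-15919 + 7208} = 18 - 6 \sqrt{-8711} = 18 - 6 i \sqrt{8711} \approx 18.0 - 560.0 i$)
$-49662 + u = -49662 + \left(18 - 6 i \sqrt{8711}\right) = -49644 - 6 i \sqrt{8711}$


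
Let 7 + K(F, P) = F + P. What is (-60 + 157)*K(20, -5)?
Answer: 776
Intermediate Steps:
K(F, P) = -7 + F + P (K(F, P) = -7 + (F + P) = -7 + F + P)
(-60 + 157)*K(20, -5) = (-60 + 157)*(-7 + 20 - 5) = 97*8 = 776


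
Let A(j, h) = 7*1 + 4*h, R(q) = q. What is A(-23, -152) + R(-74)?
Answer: -675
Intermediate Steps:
A(j, h) = 7 + 4*h
A(-23, -152) + R(-74) = (7 + 4*(-152)) - 74 = (7 - 608) - 74 = -601 - 74 = -675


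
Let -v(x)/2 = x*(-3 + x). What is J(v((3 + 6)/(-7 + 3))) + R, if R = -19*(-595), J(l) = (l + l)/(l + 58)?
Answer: 3108497/275 ≈ 11304.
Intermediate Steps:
v(x) = -2*x*(-3 + x)
J(l) = 2*l/(58 + l) (J(l) = (2*l)/(58 + l) = 2*l/(58 + l))
R = 11305
J(v((3 + 6)/(-7 + 3))) + R = 2*(2*((3 + 6)/(-7 + 3))*(3 - (3 + 6)/(-7 + 3)))/(58 + 2*((3 + 6)/(-7 + 3))*(3 - (3 + 6)/(-7 + 3))) + 11305 = 2*(2*(9/(-4))*(3 - 9/(-4)))/(58 + 2*(9/(-4))*(3 - 9/(-4))) + 11305 = 2*(2*(9*(-¼))*(3 - 9*(-1)/4))/(58 + 2*(9*(-¼))*(3 - 9*(-1)/4)) + 11305 = 2*(2*(-9/4)*(3 - 1*(-9/4)))/(58 + 2*(-9/4)*(3 - 1*(-9/4))) + 11305 = 2*(2*(-9/4)*(3 + 9/4))/(58 + 2*(-9/4)*(3 + 9/4)) + 11305 = 2*(2*(-9/4)*(21/4))/(58 + 2*(-9/4)*(21/4)) + 11305 = 2*(-189/8)/(58 - 189/8) + 11305 = 2*(-189/8)/(275/8) + 11305 = 2*(-189/8)*(8/275) + 11305 = -378/275 + 11305 = 3108497/275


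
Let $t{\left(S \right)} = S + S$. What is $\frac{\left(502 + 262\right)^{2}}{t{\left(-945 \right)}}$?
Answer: $- \frac{291848}{945} \approx -308.83$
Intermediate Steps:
$t{\left(S \right)} = 2 S$
$\frac{\left(502 + 262\right)^{2}}{t{\left(-945 \right)}} = \frac{\left(502 + 262\right)^{2}}{2 \left(-945\right)} = \frac{764^{2}}{-1890} = 583696 \left(- \frac{1}{1890}\right) = - \frac{291848}{945}$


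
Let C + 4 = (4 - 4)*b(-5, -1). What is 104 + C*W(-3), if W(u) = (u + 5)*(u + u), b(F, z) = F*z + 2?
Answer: 152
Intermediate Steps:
b(F, z) = 2 + F*z
C = -4 (C = -4 + (4 - 4)*(2 - 5*(-1)) = -4 + 0*(2 + 5) = -4 + 0*7 = -4 + 0 = -4)
W(u) = 2*u*(5 + u) (W(u) = (5 + u)*(2*u) = 2*u*(5 + u))
104 + C*W(-3) = 104 - 8*(-3)*(5 - 3) = 104 - 8*(-3)*2 = 104 - 4*(-12) = 104 + 48 = 152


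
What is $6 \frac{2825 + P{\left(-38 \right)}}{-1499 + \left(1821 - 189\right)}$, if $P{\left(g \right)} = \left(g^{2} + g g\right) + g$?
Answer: $\frac{34050}{133} \approx 256.02$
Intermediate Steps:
$P{\left(g \right)} = g + 2 g^{2}$ ($P{\left(g \right)} = \left(g^{2} + g^{2}\right) + g = 2 g^{2} + g = g + 2 g^{2}$)
$6 \frac{2825 + P{\left(-38 \right)}}{-1499 + \left(1821 - 189\right)} = 6 \frac{2825 - 38 \left(1 + 2 \left(-38\right)\right)}{-1499 + \left(1821 - 189\right)} = 6 \frac{2825 - 38 \left(1 - 76\right)}{-1499 + 1632} = 6 \frac{2825 - -2850}{133} = 6 \left(2825 + 2850\right) \frac{1}{133} = 6 \cdot 5675 \cdot \frac{1}{133} = 6 \cdot \frac{5675}{133} = \frac{34050}{133}$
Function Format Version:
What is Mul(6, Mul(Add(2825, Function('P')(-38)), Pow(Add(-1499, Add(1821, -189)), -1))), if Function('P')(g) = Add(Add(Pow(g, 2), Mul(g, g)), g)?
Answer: Rational(34050, 133) ≈ 256.02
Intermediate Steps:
Function('P')(g) = Add(g, Mul(2, Pow(g, 2))) (Function('P')(g) = Add(Add(Pow(g, 2), Pow(g, 2)), g) = Add(Mul(2, Pow(g, 2)), g) = Add(g, Mul(2, Pow(g, 2))))
Mul(6, Mul(Add(2825, Function('P')(-38)), Pow(Add(-1499, Add(1821, -189)), -1))) = Mul(6, Mul(Add(2825, Mul(-38, Add(1, Mul(2, -38)))), Pow(Add(-1499, Add(1821, -189)), -1))) = Mul(6, Mul(Add(2825, Mul(-38, Add(1, -76))), Pow(Add(-1499, 1632), -1))) = Mul(6, Mul(Add(2825, Mul(-38, -75)), Pow(133, -1))) = Mul(6, Mul(Add(2825, 2850), Rational(1, 133))) = Mul(6, Mul(5675, Rational(1, 133))) = Mul(6, Rational(5675, 133)) = Rational(34050, 133)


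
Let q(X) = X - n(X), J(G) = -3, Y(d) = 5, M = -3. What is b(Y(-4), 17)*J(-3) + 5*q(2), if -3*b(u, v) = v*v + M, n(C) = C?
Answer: 286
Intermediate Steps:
b(u, v) = 1 - v²/3 (b(u, v) = -(v*v - 3)/3 = -(v² - 3)/3 = -(-3 + v²)/3 = 1 - v²/3)
q(X) = 0 (q(X) = X - X = 0)
b(Y(-4), 17)*J(-3) + 5*q(2) = (1 - ⅓*17²)*(-3) + 5*0 = (1 - ⅓*289)*(-3) + 0 = (1 - 289/3)*(-3) + 0 = -286/3*(-3) + 0 = 286 + 0 = 286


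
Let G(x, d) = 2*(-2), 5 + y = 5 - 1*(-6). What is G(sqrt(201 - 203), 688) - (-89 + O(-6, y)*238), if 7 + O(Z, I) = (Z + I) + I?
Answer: 323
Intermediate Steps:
y = 6 (y = -5 + (5 - 1*(-6)) = -5 + (5 + 6) = -5 + 11 = 6)
O(Z, I) = -7 + Z + 2*I (O(Z, I) = -7 + ((Z + I) + I) = -7 + ((I + Z) + I) = -7 + (Z + 2*I) = -7 + Z + 2*I)
G(x, d) = -4
G(sqrt(201 - 203), 688) - (-89 + O(-6, y)*238) = -4 - (-89 + (-7 - 6 + 2*6)*238) = -4 - (-89 + (-7 - 6 + 12)*238) = -4 - (-89 - 1*238) = -4 - (-89 - 238) = -4 - 1*(-327) = -4 + 327 = 323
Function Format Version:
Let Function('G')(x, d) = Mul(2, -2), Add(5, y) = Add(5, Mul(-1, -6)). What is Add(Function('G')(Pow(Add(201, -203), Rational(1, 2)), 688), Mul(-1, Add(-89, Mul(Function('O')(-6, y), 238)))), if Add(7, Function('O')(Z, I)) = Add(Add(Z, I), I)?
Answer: 323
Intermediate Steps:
y = 6 (y = Add(-5, Add(5, Mul(-1, -6))) = Add(-5, Add(5, 6)) = Add(-5, 11) = 6)
Function('O')(Z, I) = Add(-7, Z, Mul(2, I)) (Function('O')(Z, I) = Add(-7, Add(Add(Z, I), I)) = Add(-7, Add(Add(I, Z), I)) = Add(-7, Add(Z, Mul(2, I))) = Add(-7, Z, Mul(2, I)))
Function('G')(x, d) = -4
Add(Function('G')(Pow(Add(201, -203), Rational(1, 2)), 688), Mul(-1, Add(-89, Mul(Function('O')(-6, y), 238)))) = Add(-4, Mul(-1, Add(-89, Mul(Add(-7, -6, Mul(2, 6)), 238)))) = Add(-4, Mul(-1, Add(-89, Mul(Add(-7, -6, 12), 238)))) = Add(-4, Mul(-1, Add(-89, Mul(-1, 238)))) = Add(-4, Mul(-1, Add(-89, -238))) = Add(-4, Mul(-1, -327)) = Add(-4, 327) = 323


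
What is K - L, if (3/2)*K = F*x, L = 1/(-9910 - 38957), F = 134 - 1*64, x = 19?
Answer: 43328741/48867 ≈ 886.67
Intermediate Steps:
F = 70 (F = 134 - 64 = 70)
L = -1/48867 (L = 1/(-48867) = -1/48867 ≈ -2.0464e-5)
K = 2660/3 (K = 2*(70*19)/3 = (⅔)*1330 = 2660/3 ≈ 886.67)
K - L = 2660/3 - 1*(-1/48867) = 2660/3 + 1/48867 = 43328741/48867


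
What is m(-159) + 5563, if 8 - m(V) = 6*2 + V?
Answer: 5718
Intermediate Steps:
m(V) = -4 - V (m(V) = 8 - (6*2 + V) = 8 - (12 + V) = 8 + (-12 - V) = -4 - V)
m(-159) + 5563 = (-4 - 1*(-159)) + 5563 = (-4 + 159) + 5563 = 155 + 5563 = 5718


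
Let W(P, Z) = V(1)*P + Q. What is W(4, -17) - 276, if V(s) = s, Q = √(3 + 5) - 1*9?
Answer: -281 + 2*√2 ≈ -278.17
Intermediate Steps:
Q = -9 + 2*√2 (Q = √8 - 9 = 2*√2 - 9 = -9 + 2*√2 ≈ -6.1716)
W(P, Z) = -9 + P + 2*√2 (W(P, Z) = 1*P + (-9 + 2*√2) = P + (-9 + 2*√2) = -9 + P + 2*√2)
W(4, -17) - 276 = (-9 + 4 + 2*√2) - 276 = (-5 + 2*√2) - 276 = -281 + 2*√2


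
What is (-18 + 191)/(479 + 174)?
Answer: 173/653 ≈ 0.26493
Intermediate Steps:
(-18 + 191)/(479 + 174) = 173/653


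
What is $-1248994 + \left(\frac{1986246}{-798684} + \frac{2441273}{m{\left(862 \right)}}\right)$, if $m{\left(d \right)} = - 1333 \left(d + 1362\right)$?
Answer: $- \frac{7949841681571443}{6364979024} \approx -1.249 \cdot 10^{6}$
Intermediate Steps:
$m{\left(d \right)} = -1815546 - 1333 d$ ($m{\left(d \right)} = - 1333 \left(1362 + d\right) = -1815546 - 1333 d$)
$-1248994 + \left(\frac{1986246}{-798684} + \frac{2441273}{m{\left(862 \right)}}\right) = -1248994 + \left(\frac{1986246}{-798684} + \frac{2441273}{-1815546 - 1149046}\right) = -1248994 + \left(1986246 \left(- \frac{1}{798684}\right) + \frac{2441273}{-1815546 - 1149046}\right) = -1248994 - \left(\frac{331041}{133114} - \frac{2441273}{-2964592}\right) = -1248994 + \left(- \frac{331041}{133114} + 2441273 \left(- \frac{1}{2964592}\right)\right) = -1248994 - \frac{21070469587}{6364979024} = - \frac{7949841681571443}{6364979024}$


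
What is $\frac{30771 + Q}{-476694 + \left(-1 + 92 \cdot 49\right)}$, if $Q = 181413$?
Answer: $- \frac{212184}{472187} \approx -0.44936$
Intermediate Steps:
$\frac{30771 + Q}{-476694 + \left(-1 + 92 \cdot 49\right)} = \frac{30771 + 181413}{-476694 + \left(-1 + 92 \cdot 49\right)} = \frac{212184}{-476694 + \left(-1 + 4508\right)} = \frac{212184}{-476694 + 4507} = \frac{212184}{-472187} = 212184 \left(- \frac{1}{472187}\right) = - \frac{212184}{472187}$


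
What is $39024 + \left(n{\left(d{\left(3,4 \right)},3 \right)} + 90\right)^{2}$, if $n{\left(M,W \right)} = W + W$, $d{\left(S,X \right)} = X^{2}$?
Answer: $48240$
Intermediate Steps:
$n{\left(M,W \right)} = 2 W$
$39024 + \left(n{\left(d{\left(3,4 \right)},3 \right)} + 90\right)^{2} = 39024 + \left(2 \cdot 3 + 90\right)^{2} = 39024 + \left(6 + 90\right)^{2} = 39024 + 96^{2} = 39024 + 9216 = 48240$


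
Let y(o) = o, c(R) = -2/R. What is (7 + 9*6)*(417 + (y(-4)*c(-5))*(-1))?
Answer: 127673/5 ≈ 25535.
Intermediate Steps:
(7 + 9*6)*(417 + (y(-4)*c(-5))*(-1)) = (7 + 9*6)*(417 - (-8)/(-5)*(-1)) = (7 + 54)*(417 - (-8)*(-1)/5*(-1)) = 61*(417 - 4*2/5*(-1)) = 61*(417 - 8/5*(-1)) = 61*(417 + 8/5) = 61*(2093/5) = 127673/5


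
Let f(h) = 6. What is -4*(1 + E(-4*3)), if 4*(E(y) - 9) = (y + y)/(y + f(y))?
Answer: -44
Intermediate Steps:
E(y) = 9 + y/(2*(6 + y)) (E(y) = 9 + ((y + y)/(y + 6))/4 = 9 + ((2*y)/(6 + y))/4 = 9 + (2*y/(6 + y))/4 = 9 + y/(2*(6 + y)))
-4*(1 + E(-4*3)) = -4*(1 + (108 + 19*(-4*3))/(2*(6 - 4*3))) = -4*(1 + (108 + 19*(-1*12))/(2*(6 - 1*12))) = -4*(1 + (108 + 19*(-12))/(2*(6 - 12))) = -4*(1 + (½)*(108 - 228)/(-6)) = -4*(1 + (½)*(-⅙)*(-120)) = -4*(1 + 10) = -4*11 = -44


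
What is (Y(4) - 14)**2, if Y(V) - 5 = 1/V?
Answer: 1225/16 ≈ 76.563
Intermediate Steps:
Y(V) = 5 + 1/V
(Y(4) - 14)**2 = ((5 + 1/4) - 14)**2 = (21/4 - 14)**2 = (-35/4)**2 = 1225/16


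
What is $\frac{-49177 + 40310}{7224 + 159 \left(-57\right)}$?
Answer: $\frac{8867}{1839} \approx 4.8216$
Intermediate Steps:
$\frac{-49177 + 40310}{7224 + 159 \left(-57\right)} = - \frac{8867}{7224 - 9063} = - \frac{8867}{-1839} = \left(-8867\right) \left(- \frac{1}{1839}\right) = \frac{8867}{1839}$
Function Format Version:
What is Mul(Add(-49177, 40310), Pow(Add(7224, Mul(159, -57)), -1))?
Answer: Rational(8867, 1839) ≈ 4.8216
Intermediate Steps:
Mul(Add(-49177, 40310), Pow(Add(7224, Mul(159, -57)), -1)) = Mul(-8867, Pow(Add(7224, -9063), -1)) = Mul(-8867, Pow(-1839, -1)) = Mul(-8867, Rational(-1, 1839)) = Rational(8867, 1839)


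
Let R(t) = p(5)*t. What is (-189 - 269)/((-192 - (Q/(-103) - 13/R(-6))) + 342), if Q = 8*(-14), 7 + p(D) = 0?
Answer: -1981308/645535 ≈ -3.0692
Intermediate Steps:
p(D) = -7 (p(D) = -7 + 0 = -7)
R(t) = -7*t
Q = -112
(-189 - 269)/((-192 - (Q/(-103) - 13/R(-6))) + 342) = (-189 - 269)/((-192 - (-112/(-103) - 13/((-7*(-6))))) + 342) = -458/((-192 - (-112*(-1/103) - 13/42)) + 342) = -458/((-192 - (112/103 - 13*1/42)) + 342) = -458/((-192 - (112/103 - 13/42)) + 342) = -458/((-192 - 1*3365/4326) + 342) = -458/((-192 - 3365/4326) + 342) = -458/(-833957/4326 + 342) = -458/645535/4326 = -458*4326/645535 = -1981308/645535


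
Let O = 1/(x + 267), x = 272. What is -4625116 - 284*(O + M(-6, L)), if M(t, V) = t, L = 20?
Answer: -2492019352/539 ≈ -4.6234e+6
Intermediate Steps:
O = 1/539 (O = 1/(272 + 267) = 1/539 ≈ 0.0018553)
-4625116 - 284*(O + M(-6, L)) = -4625116 - 284*(1/539 - 6) = -4625116 - 284*(-3233)/539 = -4625116 - 1*(-918172/539) = -4625116 + 918172/539 = -2492019352/539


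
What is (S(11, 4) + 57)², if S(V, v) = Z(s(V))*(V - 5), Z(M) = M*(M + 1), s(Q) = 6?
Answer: 95481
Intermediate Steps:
Z(M) = M*(1 + M)
S(V, v) = -210 + 42*V (S(V, v) = (6*(1 + 6))*(V - 5) = (6*7)*(-5 + V) = 42*(-5 + V) = -210 + 42*V)
(S(11, 4) + 57)² = ((-210 + 42*11) + 57)² = ((-210 + 462) + 57)² = (252 + 57)² = 309² = 95481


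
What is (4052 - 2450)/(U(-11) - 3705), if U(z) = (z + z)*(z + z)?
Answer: -1602/3221 ≈ -0.49736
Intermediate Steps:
U(z) = 4*z**2 (U(z) = (2*z)*(2*z) = 4*z**2)
(4052 - 2450)/(U(-11) - 3705) = (4052 - 2450)/(4*(-11)**2 - 3705) = 1602/(4*121 - 3705) = 1602/(484 - 3705) = 1602/(-3221) = 1602*(-1/3221) = -1602/3221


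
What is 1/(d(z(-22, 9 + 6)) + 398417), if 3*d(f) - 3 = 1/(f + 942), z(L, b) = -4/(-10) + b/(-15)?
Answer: 14121/5626060583 ≈ 2.5099e-6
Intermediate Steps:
z(L, b) = ⅖ - b/15 (z(L, b) = -4*(-⅒) + b*(-1/15) = ⅖ - b/15)
d(f) = 1 + 1/(3*(942 + f)) (d(f) = 1 + 1/(3*(f + 942)) = 1 + 1/(3*(942 + f)))
1/(d(z(-22, 9 + 6)) + 398417) = 1/((2827/3 + (⅖ - (9 + 6)/15))/(942 + (⅖ - (9 + 6)/15)) + 398417) = 1/((2827/3 + (⅖ - 1/15*15))/(942 + (⅖ - 1/15*15)) + 398417) = 1/((2827/3 + (⅖ - 1))/(942 + (⅖ - 1)) + 398417) = 1/((2827/3 - ⅗)/(942 - ⅗) + 398417) = 1/((14126/15)/(4707/5) + 398417) = 1/((5/4707)*(14126/15) + 398417) = 1/(14126/14121 + 398417) = 1/(5626060583/14121) = 14121/5626060583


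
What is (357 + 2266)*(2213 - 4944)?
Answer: -7163413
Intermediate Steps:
(357 + 2266)*(2213 - 4944) = 2623*(-2731) = -7163413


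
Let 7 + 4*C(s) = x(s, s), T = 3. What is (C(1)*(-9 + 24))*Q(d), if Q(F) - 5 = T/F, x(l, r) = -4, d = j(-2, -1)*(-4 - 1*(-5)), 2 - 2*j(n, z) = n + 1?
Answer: -1155/4 ≈ -288.75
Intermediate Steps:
j(n, z) = ½ - n/2 (j(n, z) = 1 - (n + 1)/2 = 1 - (1 + n)/2 = 1 + (-½ - n/2) = ½ - n/2)
d = 3/2 (d = (½ - ½*(-2))*(-4 - 1*(-5)) = (½ + 1)*(-4 + 5) = (3/2)*1 = 3/2 ≈ 1.5000)
Q(F) = 5 + 3/F
C(s) = -11/4 (C(s) = -7/4 + (¼)*(-4) = -7/4 - 1 = -11/4)
(C(1)*(-9 + 24))*Q(d) = (-11*(-9 + 24)/4)*(5 + 3/(3/2)) = (-11/4*15)*(5 + 3*(⅔)) = -165*(5 + 2)/4 = -165/4*7 = -1155/4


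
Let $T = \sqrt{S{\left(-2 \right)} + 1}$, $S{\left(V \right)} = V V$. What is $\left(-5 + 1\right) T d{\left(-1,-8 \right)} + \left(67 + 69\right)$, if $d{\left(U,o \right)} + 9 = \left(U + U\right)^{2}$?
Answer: $136 + 20 \sqrt{5} \approx 180.72$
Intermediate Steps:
$S{\left(V \right)} = V^{2}$
$d{\left(U,o \right)} = -9 + 4 U^{2}$ ($d{\left(U,o \right)} = -9 + \left(U + U\right)^{2} = -9 + \left(2 U\right)^{2} = -9 + 4 U^{2}$)
$T = \sqrt{5}$ ($T = \sqrt{\left(-2\right)^{2} + 1} = \sqrt{4 + 1} = \sqrt{5} \approx 2.2361$)
$\left(-5 + 1\right) T d{\left(-1,-8 \right)} + \left(67 + 69\right) = \left(-5 + 1\right) \sqrt{5} \left(-9 + 4 \left(-1\right)^{2}\right) + \left(67 + 69\right) = - 4 \sqrt{5} \left(-9 + 4 \cdot 1\right) + 136 = - 4 \sqrt{5} \left(-9 + 4\right) + 136 = - 4 \sqrt{5} \left(-5\right) + 136 = 20 \sqrt{5} + 136 = 136 + 20 \sqrt{5}$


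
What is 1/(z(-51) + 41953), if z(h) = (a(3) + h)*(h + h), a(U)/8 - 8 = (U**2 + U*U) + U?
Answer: 1/23491 ≈ 4.2569e-5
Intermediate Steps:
a(U) = 64 + 8*U + 16*U**2 (a(U) = 64 + 8*((U**2 + U*U) + U) = 64 + 8*((U**2 + U**2) + U) = 64 + 8*(2*U**2 + U) = 64 + 8*(U + 2*U**2) = 64 + (8*U + 16*U**2) = 64 + 8*U + 16*U**2)
z(h) = 2*h*(232 + h) (z(h) = ((64 + 8*3 + 16*3**2) + h)*(h + h) = ((64 + 24 + 16*9) + h)*(2*h) = ((64 + 24 + 144) + h)*(2*h) = (232 + h)*(2*h) = 2*h*(232 + h))
1/(z(-51) + 41953) = 1/(2*(-51)*(232 - 51) + 41953) = 1/(2*(-51)*181 + 41953) = 1/(-18462 + 41953) = 1/23491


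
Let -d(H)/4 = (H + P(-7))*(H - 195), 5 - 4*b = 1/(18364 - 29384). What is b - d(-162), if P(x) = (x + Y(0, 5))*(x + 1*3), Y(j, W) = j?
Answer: 8434851261/44080 ≈ 1.9135e+5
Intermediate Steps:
P(x) = x*(3 + x) (P(x) = (x + 0)*(x + 1*3) = x*(x + 3) = x*(3 + x))
b = 55101/44080 (b = 5/4 - 1/(4*(18364 - 29384)) = 5/4 - ¼/(-11020) = 5/4 - ¼*(-1/11020) = 5/4 + 1/44080 = 55101/44080 ≈ 1.2500)
d(H) = -4*(-195 + H)*(28 + H) (d(H) = -4*(H - 7*(3 - 7))*(H - 195) = -4*(H - 7*(-4))*(-195 + H) = -4*(H + 28)*(-195 + H) = -4*(28 + H)*(-195 + H) = -4*(-195 + H)*(28 + H))
b - d(-162) = 55101/44080 - (21840 - 4*(-162)² + 668*(-162)) = 55101/44080 - (21840 - 4*26244 - 108216) = 55101/44080 - (21840 - 104976 - 108216) = 55101/44080 - 1*(-191352) = 55101/44080 + 191352 = 8434851261/44080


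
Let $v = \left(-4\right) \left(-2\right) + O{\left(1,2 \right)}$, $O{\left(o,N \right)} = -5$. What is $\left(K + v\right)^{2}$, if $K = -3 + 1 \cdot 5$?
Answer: $25$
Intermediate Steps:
$v = 3$ ($v = \left(-4\right) \left(-2\right) - 5 = 8 - 5 = 3$)
$K = 2$ ($K = -3 + 5 = 2$)
$\left(K + v\right)^{2} = \left(2 + 3\right)^{2} = 5^{2} = 25$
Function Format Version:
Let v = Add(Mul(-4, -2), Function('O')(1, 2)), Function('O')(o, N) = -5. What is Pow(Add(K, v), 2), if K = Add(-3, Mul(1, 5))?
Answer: 25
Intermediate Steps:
v = 3 (v = Add(Mul(-4, -2), -5) = Add(8, -5) = 3)
K = 2 (K = Add(-3, 5) = 2)
Pow(Add(K, v), 2) = Pow(Add(2, 3), 2) = Pow(5, 2) = 25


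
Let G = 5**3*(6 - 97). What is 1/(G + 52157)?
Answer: 1/40782 ≈ 2.4521e-5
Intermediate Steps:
G = -11375 (G = 125*(-91) = -11375)
1/(G + 52157) = 1/(-11375 + 52157) = 1/40782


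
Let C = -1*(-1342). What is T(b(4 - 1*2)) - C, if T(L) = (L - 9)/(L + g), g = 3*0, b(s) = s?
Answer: -2691/2 ≈ -1345.5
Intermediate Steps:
C = 1342
g = 0
T(L) = (-9 + L)/L (T(L) = (L - 9)/(L + 0) = (-9 + L)/L)
T(b(4 - 1*2)) - C = (-9 + (4 - 1*2))/(4 - 1*2) - 1*1342 = (-9 + (4 - 2))/(4 - 2) - 1342 = (-9 + 2)/2 - 1342 = (½)*(-7) - 1342 = -7/2 - 1342 = -2691/2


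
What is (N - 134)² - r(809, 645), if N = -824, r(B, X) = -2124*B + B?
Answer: 2635271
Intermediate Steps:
r(B, X) = -2123*B
(N - 134)² - r(809, 645) = (-824 - 134)² - (-2123)*809 = (-958)² - 1*(-1717507) = 917764 + 1717507 = 2635271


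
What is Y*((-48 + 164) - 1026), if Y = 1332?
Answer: -1212120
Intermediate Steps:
Y*((-48 + 164) - 1026) = 1332*((-48 + 164) - 1026) = 1332*(116 - 1026) = 1332*(-910) = -1212120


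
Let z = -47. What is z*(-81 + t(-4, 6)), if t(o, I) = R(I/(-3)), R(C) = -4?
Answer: 3995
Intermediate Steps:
t(o, I) = -4
z*(-81 + t(-4, 6)) = -47*(-81 - 4) = -47*(-85) = 3995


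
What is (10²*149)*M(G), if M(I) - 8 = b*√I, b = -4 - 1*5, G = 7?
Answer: 119200 - 134100*√7 ≈ -2.3560e+5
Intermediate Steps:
b = -9 (b = -4 - 5 = -9)
M(I) = 8 - 9*√I
(10²*149)*M(G) = (10²*149)*(8 - 9*√7) = (100*149)*(8 - 9*√7) = 14900*(8 - 9*√7) = 119200 - 134100*√7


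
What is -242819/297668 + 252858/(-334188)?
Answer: -13034577593/8289756132 ≈ -1.5724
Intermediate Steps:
-242819/297668 + 252858/(-334188) = -242819*1/297668 + 252858*(-1/334188) = -242819/297668 - 42143/55698 = -13034577593/8289756132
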